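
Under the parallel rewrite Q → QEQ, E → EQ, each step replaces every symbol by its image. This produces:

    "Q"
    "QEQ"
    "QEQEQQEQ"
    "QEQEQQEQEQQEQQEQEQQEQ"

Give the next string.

QEQEQQEQEQQEQQEQEQQEQEQQEQQEQEQQEQQEQEQQEQEQQEQQEQEQQEQ

Applying the rule to each of the 21 symbols of QEQEQQEQEQQEQQEQEQQEQ gives the pieces QEQ EQ QEQ EQ QEQ QEQ EQ QEQ EQ QEQ QEQ EQ QEQ QEQ EQ QEQ EQ QEQ QEQ EQ QEQ, which concatenate to the answer.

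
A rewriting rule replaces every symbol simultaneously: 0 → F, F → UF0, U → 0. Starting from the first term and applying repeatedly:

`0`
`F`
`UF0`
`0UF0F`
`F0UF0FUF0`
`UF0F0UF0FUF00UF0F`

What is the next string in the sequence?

Rewriting the 17 symbols of UF0F0UF0FUF00UF0F one by one yields 0 UF0 F UF0 F 0 UF0 F UF0 0 UF0 F F 0 UF0 F UF0; concatenated:

0UF0FUF0F0UF0FUF00UF0FF0UF0FUF0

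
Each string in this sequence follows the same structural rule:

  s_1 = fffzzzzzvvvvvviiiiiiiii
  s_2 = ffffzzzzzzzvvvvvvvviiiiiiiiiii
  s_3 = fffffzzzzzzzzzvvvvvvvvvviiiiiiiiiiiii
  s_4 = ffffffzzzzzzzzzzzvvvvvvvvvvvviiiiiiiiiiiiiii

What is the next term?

fffffffzzzzzzzzzzzzzvvvvvvvvvvvvvviiiiiiiiiiiiiiiii

Reading off run lengths: f runs 3, 4, 5, 6; z runs 5, 7, 9, 11; v runs 6, 8, 10, 12; i runs 9, 11, 13, 15 — each is linear in n, where the shown terms are n = 3, 4, 5, 6.
For the next term, n = 7, so the run lengths are 7, 13, 14, 17.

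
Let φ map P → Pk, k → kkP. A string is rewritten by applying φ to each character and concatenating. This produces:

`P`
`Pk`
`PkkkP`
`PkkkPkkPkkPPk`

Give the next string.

PkkkPkkPkkPPkkkPkkPPkkkPkkPPkPkkkP

Replace each of the 13 characters of PkkkPkkPkkPPk in place — Pk kkP kkP kkP Pk kkP kkP Pk kkP kkP Pk Pk kkP — and concatenate.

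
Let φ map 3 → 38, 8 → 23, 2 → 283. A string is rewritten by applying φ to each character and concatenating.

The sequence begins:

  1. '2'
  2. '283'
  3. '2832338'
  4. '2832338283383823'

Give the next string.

283233828338382328323383823382328338

Replace each of the 16 characters of 2832338283383823 in place — 283 23 38 283 38 38 23 283 23 38 38 23 38 23 283 38 — and concatenate.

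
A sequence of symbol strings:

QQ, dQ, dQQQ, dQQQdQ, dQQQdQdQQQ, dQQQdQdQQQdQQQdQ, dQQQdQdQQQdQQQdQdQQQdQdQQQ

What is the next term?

From term 3 onward, concatenate the last term with the second-to-last: dQ·QQ = dQQQ, dQQQ·dQ = dQQQdQ, …
The next term joins dQQQdQdQQQdQQQdQdQQQdQdQQQ and dQQQdQdQQQdQQQdQ.

dQQQdQdQQQdQQQdQdQQQdQdQQQdQQQdQdQQQdQQQdQ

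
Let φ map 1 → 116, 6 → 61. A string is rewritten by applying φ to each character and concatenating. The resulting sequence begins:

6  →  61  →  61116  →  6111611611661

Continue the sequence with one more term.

Rewriting the 13 symbols of 6111611611661 one by one yields 61 116 116 116 61 116 116 61 116 116 61 61 116; concatenated:

6111611611661116116611161166161116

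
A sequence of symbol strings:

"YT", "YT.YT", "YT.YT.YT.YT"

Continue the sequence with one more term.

Each string is two copies of the previous one joined by '.'.
One more doubling of YT.YT.YT.YT gives the answer.

YT.YT.YT.YT.YT.YT.YT.YT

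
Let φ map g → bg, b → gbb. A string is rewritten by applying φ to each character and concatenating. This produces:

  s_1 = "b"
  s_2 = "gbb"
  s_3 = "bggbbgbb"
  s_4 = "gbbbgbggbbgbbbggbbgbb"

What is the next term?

bggbbgbbgbbbggbbbgbggbbgbbbggbbgbbgbbbgbggbbgbbbggbbgbb

Applying the rule to each of the 21 symbols of gbbbgbggbbgbbbggbbgbb gives the pieces bg gbb gbb gbb bg gbb bg bg gbb gbb bg gbb gbb gbb bg bg gbb gbb bg gbb gbb, which concatenate to the answer.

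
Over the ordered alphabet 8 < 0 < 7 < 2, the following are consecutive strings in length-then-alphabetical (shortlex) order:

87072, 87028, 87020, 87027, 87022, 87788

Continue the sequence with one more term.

87780

The successor of 87788 increments the rightmost position that isn't already 2 and resets every position after it to 8.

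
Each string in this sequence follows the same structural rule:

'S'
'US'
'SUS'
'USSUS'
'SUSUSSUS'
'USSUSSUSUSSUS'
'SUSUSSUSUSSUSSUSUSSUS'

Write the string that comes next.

From term 3 onward, concatenate the second-to-last term with the last: S·US = SUS, US·SUS = USSUS, …
So term 8 is USSUSSUSUSSUS·SUSUSSUSUSSUSSUSUSSUS.

USSUSSUSUSSUSSUSUSSUSUSSUSSUSUSSUS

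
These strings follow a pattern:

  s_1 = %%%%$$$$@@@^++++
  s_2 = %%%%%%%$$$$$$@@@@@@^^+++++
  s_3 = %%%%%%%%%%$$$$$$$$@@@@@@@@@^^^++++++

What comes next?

%%%%%%%%%%%%%$$$$$$$$$$@@@@@@@@@@@@^^^^+++++++

Term n consists of 3n+1 %'s, followed by 2n+2 $'s, followed by 3n @'s, followed by n ^'s, followed by n+3 +'s (n = 1, 2, …).
At n = 4 the blocks have lengths 13, 10, 12, 4, 7.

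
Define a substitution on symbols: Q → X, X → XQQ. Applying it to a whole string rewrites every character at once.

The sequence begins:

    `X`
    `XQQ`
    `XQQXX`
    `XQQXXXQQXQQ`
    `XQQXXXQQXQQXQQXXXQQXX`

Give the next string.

Replace each of the 21 characters of XQQXXXQQXQQXQQXXXQQXX in place — XQQ X X XQQ XQQ XQQ X X XQQ X X XQQ X X XQQ XQQ XQQ X X XQQ XQQ — and concatenate.

XQQXXXQQXQQXQQXXXQQXXXQQXXXQQXQQXQQXXXQQXQQ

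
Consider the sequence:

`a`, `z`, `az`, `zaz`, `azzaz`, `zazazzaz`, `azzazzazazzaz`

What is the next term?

From term 3 onward, concatenate the second-to-last term with the last: a·z = az, z·az = zaz, …
So term 8 is zazazzaz·azzazzazazzaz.

zazazzazazzazzazazzaz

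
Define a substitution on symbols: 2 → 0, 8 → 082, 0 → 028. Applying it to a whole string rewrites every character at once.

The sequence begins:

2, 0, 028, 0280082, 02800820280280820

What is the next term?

02800820280280820028008202800820280820028

φ(02800820280280820) expands symbol-by-symbol to 028 0 082 028 028 082 0 028 0 082 028 0 082 028 082 0 028; joining the 17 pieces gives the next term.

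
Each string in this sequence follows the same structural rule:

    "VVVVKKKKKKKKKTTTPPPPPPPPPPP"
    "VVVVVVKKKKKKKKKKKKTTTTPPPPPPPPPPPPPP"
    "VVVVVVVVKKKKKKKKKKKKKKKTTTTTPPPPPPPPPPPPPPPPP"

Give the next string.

Reading off run lengths: V runs 4, 6, 8; K runs 9, 12, 15; T runs 3, 4, 5; P runs 11, 14, 17 — each is linear in n, where the shown terms are n = 3, 4, 5.
Setting n = 6 gives 10, 18, 6, 20 characters in each block.

VVVVVVVVVVKKKKKKKKKKKKKKKKKKTTTTTTPPPPPPPPPPPPPPPPPPPP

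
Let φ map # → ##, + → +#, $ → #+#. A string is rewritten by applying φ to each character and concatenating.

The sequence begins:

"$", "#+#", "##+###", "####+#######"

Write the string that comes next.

########+###############

Expanding ####+#######: #→##, #→##, #→##, #→##, +→+#, #→##, #→##, #→##, #→##, #→##, #→##, #→##. Concatenated: ## ## ## ## +# ## ## ## ## ## ## ##.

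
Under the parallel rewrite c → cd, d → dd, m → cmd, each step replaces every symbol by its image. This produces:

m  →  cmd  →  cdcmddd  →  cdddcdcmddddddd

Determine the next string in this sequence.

cdddddddcdddcdcmddddddddddddddd

Replace each of the 15 characters of cdddcdcmddddddd in place — cd dd dd dd cd dd cd cmd dd dd dd dd dd dd dd — and concatenate.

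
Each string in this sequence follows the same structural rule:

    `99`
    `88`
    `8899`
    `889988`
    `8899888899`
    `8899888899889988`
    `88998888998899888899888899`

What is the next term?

889988889988998888998888998899888899889988

Each term (from the third on) is the previous term followed by the one before it: term 3 = 88·99 = 8899.
Continuing: 88998888998899888899888899 · 8899888899889988 gives term 8.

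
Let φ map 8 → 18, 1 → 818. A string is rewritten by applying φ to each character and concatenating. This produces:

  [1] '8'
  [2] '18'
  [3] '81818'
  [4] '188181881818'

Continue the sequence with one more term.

Apply φ to 188181881818 symbol by symbol: 1→818, 8→18, 8→18, 1→818, 8→18, 1→818, 8→18, 8→18, 1→818, 8→18, 1→818, 8→18; joined: 818 18 18 818 18 818 18 18 818 18 818 18.

81818188181881818188181881818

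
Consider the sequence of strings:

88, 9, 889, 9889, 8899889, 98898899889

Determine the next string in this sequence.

From term 3 onward, concatenate the second-to-last term with the last: 88·9 = 889, 9·889 = 9889, …
Continuing: 8899889 · 98898899889 gives term 7.

889988998898899889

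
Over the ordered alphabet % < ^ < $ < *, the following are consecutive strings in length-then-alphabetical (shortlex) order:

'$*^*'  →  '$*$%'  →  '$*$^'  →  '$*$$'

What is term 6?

$**%

Stepping forward 2 times from $*$$: $*$$ → $*$*, then the target.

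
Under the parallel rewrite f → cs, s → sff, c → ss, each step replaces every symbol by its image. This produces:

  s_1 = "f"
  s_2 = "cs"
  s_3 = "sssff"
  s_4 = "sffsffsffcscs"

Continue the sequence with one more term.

sffcscssffcscssffcscssssffsssff

Replace each of the 13 characters of sffsffsffcscs in place — sff cs cs sff cs cs sff cs cs ss sff ss sff — and concatenate.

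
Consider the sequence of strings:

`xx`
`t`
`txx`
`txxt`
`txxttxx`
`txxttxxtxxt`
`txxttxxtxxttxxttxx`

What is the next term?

From term 3 onward, concatenate the last term with the second-to-last: t·xx = txx, txx·t = txxt, …
Continuing: txxttxxtxxttxxttxx · txxttxxtxxt gives term 8.

txxttxxtxxttxxttxxtxxttxxtxxt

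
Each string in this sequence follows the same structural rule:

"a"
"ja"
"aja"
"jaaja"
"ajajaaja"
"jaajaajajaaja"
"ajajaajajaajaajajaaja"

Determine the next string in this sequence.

From term 3 onward, concatenate the second-to-last term with the last: a·ja = aja, ja·aja = jaaja, …
Continuing: jaajaajajaaja · ajajaajajaajaajajaaja gives term 8.

jaajaajajaajaajajaajajaajaajajaaja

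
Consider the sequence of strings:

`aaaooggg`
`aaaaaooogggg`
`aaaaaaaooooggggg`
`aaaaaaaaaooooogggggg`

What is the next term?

Term n consists of 2n-1 a's, followed by n o's, followed by n+1 g's, where the shown terms are n = 2, 3, 4, 5.
Setting n = 6 gives 11, 6, 7 characters in each block.

aaaaaaaaaaaooooooggggggg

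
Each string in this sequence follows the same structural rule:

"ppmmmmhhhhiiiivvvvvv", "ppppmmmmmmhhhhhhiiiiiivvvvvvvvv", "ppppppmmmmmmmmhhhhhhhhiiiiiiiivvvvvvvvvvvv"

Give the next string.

ppppppppmmmmmmmmmmhhhhhhhhhhiiiiiiiiiivvvvvvvvvvvvvvv

The n-th term is 2n-2 p's then 2n m's then 2n h's then 2n i's then 3n v's, where the shown terms are n = 2, 3, 4.
At n = 5 the blocks have lengths 8, 10, 10, 10, 15.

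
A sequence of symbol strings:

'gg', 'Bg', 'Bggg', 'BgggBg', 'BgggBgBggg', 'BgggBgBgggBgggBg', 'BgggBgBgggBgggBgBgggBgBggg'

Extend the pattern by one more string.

From term 3 onward, concatenate the last term with the second-to-last: Bg·gg = Bggg, Bggg·Bg = BgggBg, …
Continuing: BgggBgBgggBgggBgBgggBgBggg · BgggBgBgggBgggBg gives term 8.

BgggBgBgggBgggBgBgggBgBgggBgggBgBgggBgggBg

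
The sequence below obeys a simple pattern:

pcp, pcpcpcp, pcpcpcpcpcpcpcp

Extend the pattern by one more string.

Every step duplicates the string with 'c' between the halves.
One more doubling of pcpcpcpcpcpcpcp gives the answer.

pcpcpcpcpcpcpcpcpcpcpcpcpcpcpcp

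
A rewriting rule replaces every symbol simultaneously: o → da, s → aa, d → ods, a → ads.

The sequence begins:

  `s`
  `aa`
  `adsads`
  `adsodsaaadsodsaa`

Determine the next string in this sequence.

Replace each of the 16 characters of adsodsaaadsodsaa in place — ads ods aa da ods aa ads ads ads ods aa da ods aa ads ads — and concatenate.

adsodsaadaodsaaadsadsadsodsaadaodsaaadsads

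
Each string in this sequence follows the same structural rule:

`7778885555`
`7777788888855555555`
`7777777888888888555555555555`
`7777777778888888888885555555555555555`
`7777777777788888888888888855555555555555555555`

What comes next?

Each string has the form 7^{2n+1} 8^{3n} 5^{4n} (n = 1, 2, …).
Setting n = 6 gives 13, 18, 24 characters in each block.

7777777777777888888888888888888555555555555555555555555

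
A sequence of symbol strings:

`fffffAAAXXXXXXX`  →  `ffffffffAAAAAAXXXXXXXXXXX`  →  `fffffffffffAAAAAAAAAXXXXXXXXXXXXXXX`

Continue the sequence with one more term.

Each string has the form f^{3n+2} A^{3n} X^{4n+3} (n = 1, 2, …).
At n = 4 the blocks have lengths 14, 12, 19.

ffffffffffffffAAAAAAAAAAAAXXXXXXXXXXXXXXXXXXX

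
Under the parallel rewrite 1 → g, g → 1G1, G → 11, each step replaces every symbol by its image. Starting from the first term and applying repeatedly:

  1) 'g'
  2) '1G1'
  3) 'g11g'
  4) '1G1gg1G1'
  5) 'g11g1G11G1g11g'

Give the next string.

Replace each of the 14 characters of g11g1G11G1g11g in place — 1G1 g g 1G1 g 11 g g 11 g 1G1 g g 1G1 — and concatenate.

1G1gg1G1g11gg11g1G1gg1G1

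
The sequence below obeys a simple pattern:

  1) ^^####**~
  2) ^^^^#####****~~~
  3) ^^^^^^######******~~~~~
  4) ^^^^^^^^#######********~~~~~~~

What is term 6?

The n-th term is 2n ^'s then n+3 #'s then 2n *'s then 2n-1 ~'s (n = 1, 2, …).
Setting n = 6 gives 12, 9, 12, 11 characters in each block.

^^^^^^^^^^^^#########************~~~~~~~~~~~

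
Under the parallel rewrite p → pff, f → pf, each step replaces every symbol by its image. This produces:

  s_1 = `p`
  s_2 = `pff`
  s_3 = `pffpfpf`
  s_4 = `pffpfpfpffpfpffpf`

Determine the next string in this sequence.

pffpfpfpffpfpffpfpffpfpfpffpfpffpfpfpffpf

Replace each of the 17 characters of pffpfpfpffpfpffpf in place — pff pf pf pff pf pff pf pff pf pf pff pf pff pf pf pff pf — and concatenate.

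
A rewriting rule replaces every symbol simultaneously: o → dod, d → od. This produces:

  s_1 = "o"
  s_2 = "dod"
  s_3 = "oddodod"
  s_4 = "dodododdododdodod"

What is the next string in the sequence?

Applying the rule to each of the 17 symbols of dodododdododdodod gives the pieces od dod od dod od dod od od dod od dod od od dod od dod od, which concatenate to the answer.

oddododdododdodododdododdodododdododdodod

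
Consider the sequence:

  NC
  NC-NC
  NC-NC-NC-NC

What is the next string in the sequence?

NC-NC-NC-NC-NC-NC-NC-NC

Every step duplicates the string with '-' between the halves.
One more doubling of NC-NC-NC-NC gives the answer.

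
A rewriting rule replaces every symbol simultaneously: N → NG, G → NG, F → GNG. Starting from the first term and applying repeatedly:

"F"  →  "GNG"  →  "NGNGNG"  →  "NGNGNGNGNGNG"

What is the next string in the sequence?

Expanding NGNGNGNGNGNG: N→NG, G→NG, N→NG, G→NG, N→NG, G→NG, N→NG, G→NG, N→NG, G→NG, N→NG, G→NG. Concatenated: NG NG NG NG NG NG NG NG NG NG NG NG.

NGNGNGNGNGNGNGNGNGNGNGNG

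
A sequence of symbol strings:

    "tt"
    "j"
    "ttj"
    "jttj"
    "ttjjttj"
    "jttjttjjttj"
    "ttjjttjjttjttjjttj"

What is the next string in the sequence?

jttjttjjttjttjjttjjttjttjjttj

This is a Fibonacci-style word recurrence s(k) = s(k−2)·s(k−1): e.g. tt·j = ttj.
So term 8 is jttjttjjttj·ttjjttjjttjttjjttj.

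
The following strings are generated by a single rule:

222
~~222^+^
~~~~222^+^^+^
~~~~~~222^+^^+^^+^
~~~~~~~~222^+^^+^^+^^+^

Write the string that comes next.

Each term wraps the previous one in ~~ on the left and ^+^ on the right.
Applying this once more to ~~~~~~~~222^+^^+^^+^^+^:

~~~~~~~~~~222^+^^+^^+^^+^^+^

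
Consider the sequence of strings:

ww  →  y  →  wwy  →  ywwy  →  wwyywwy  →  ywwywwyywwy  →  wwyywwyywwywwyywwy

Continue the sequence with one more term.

ywwywwyywwywwyywwyywwywwyywwy

Each term (from the third on) is the two preceding terms concatenated in order: term 3 = ww·y = wwy.
So term 8 is ywwywwyywwy·wwyywwyywwywwyywwy.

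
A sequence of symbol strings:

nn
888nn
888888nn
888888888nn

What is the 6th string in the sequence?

Every step adds 888 at the front: s(k+1) = 888·s(k).
From 888888888nn, 2 further steps: 888888888nn → 888888888888nn → (answer).

888888888888888nn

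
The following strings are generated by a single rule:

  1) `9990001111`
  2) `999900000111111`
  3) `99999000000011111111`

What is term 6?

99999999000000000000011111111111111

Term n consists of n+1 9's, followed by 2n-1 0's, followed by 2n 1's, where the shown terms are n = 2, 3, 4.
At n = 7 the blocks have lengths 8, 13, 14.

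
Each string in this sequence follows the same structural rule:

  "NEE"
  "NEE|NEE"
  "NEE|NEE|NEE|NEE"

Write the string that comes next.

Each string is two copies of the previous one joined by '|'.
So the next term is two copies of NEE|NEE|NEE|NEE with '|' between the halves.

NEE|NEE|NEE|NEE|NEE|NEE|NEE|NEE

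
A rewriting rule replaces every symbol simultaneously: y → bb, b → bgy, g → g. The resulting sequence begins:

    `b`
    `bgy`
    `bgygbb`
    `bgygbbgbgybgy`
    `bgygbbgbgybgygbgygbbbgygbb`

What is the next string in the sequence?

bgygbbgbgybgygbgygbbbgygbbgbgygbbgbgybgybgygbbgbgybgy

Replace each of the 26 characters of bgygbbgbgybgygbgygbbbgygbb in place — bgy g bb g bgy bgy g bgy g bb bgy g bb g bgy g bb g bgy bgy bgy g bb g bgy bgy — and concatenate.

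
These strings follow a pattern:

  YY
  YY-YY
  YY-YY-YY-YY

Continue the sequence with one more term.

Each string is two copies of the previous one joined by '-'.
So the next term is two copies of YY-YY-YY-YY with '-' between the halves.

YY-YY-YY-YY-YY-YY-YY-YY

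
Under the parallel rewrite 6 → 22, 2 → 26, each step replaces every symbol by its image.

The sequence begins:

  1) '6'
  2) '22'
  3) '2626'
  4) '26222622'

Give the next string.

2622262626222626

Apply φ to 26222622 symbol by symbol: 2→26, 6→22, 2→26, 2→26, 2→26, 6→22, 2→26, 2→26; joined: 26 22 26 26 26 22 26 26.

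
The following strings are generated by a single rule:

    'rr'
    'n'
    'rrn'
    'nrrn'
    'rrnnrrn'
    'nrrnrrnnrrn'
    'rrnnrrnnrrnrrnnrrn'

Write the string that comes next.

nrrnrrnnrrnrrnnrrnnrrnrrnnrrn

Each term (from the third on) is the two preceding terms concatenated in order: term 3 = rr·n = rrn.
So term 8 is nrrnrrnnrrn·rrnnrrnnrrnrrnnrrn.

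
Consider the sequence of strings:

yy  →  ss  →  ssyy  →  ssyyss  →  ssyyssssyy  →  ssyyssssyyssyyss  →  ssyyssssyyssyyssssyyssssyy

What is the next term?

ssyyssssyyssyyssssyyssssyyssyyssssyyssyyss

Each term (from the third on) is the previous term followed by the one before it: term 3 = ss·yy = ssyy.
So term 8 is ssyyssssyyssyyssssyyssssyy·ssyyssssyyssyyss.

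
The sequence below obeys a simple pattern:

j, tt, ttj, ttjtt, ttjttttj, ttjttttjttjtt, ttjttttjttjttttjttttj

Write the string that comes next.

Each term (from the third on) is the previous term followed by the one before it: term 3 = tt·j = ttj.
So term 8 is ttjttttjttjttttjttttj·ttjttttjttjtt.

ttjttttjttjttttjttttjttjttttjttjtt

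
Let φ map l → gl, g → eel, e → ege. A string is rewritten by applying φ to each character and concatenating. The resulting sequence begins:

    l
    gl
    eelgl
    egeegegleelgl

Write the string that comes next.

φ(egeegegleelgl) expands symbol-by-symbol to ege eel ege ege eel ege eel gl ege ege gl eel gl; joining the 13 pieces gives the next term.

egeeelegeegeeelegeeelglegeegegleelgl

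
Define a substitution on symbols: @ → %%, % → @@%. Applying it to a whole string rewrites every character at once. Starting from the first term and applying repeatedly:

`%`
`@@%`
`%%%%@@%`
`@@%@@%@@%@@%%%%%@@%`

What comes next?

Applying the rule to each of the 19 symbols of @@%@@%@@%@@%%%%%@@% gives the pieces %% %% @@% %% %% @@% %% %% @@% %% %% @@% @@% @@% @@% @@% %% %% @@%, which concatenate to the answer.

%%%%@@%%%%%@@%%%%%@@%%%%%@@%@@%@@%@@%@@%%%%%@@%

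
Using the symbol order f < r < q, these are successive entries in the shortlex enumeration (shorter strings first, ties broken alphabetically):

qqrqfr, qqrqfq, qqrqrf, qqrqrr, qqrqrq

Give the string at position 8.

qqrqqq

Continuing the enumeration 3 steps past qqrqrq: qqrqrq → qqrqqf → qqrqqr → (answer).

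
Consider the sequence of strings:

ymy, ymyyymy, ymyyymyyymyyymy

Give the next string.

s(k+1) = s(k)·y·s(k) — each term doubles the last with 'y' between the halves.
One more doubling of ymyyymyyymyyymy gives the answer.

ymyyymyyymyyymyyymyyymyyymyyymy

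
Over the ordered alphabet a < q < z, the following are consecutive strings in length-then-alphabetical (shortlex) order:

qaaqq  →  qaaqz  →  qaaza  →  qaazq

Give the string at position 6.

qaqaa

Advancing 2 positions from qaazq through qaazq → qaazz reaches term 6.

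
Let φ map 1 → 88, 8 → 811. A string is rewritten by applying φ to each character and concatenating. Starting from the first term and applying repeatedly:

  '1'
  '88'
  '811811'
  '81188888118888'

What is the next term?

Rewriting the 14 symbols of 81188888118888 one by one yields 811 88 88 811 811 811 811 811 88 88 811 811 811 811; concatenated:

81188888118118118118118888811811811811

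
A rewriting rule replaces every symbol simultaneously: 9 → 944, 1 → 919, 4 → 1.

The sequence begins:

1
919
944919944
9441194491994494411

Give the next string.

Applying the rule to each of the 19 symbols of 9441194491994494411 gives the pieces 944 1 1 919 919 944 1 1 944 919 944 944 1 1 944 1 1 919 919, which concatenate to the answer.

94411919919944119449199449441194411919919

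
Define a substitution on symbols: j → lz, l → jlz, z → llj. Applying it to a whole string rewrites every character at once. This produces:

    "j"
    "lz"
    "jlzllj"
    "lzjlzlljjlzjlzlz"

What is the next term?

Applying the rule to each of the 16 symbols of lzjlzlljjlzjlzlz gives the pieces jlz llj lz jlz llj jlz jlz lz lz jlz llj lz jlz llj jlz llj, which concatenate to the answer.

jlzlljlzjlzlljjlzjlzlzlzjlzlljlzjlzlljjlzllj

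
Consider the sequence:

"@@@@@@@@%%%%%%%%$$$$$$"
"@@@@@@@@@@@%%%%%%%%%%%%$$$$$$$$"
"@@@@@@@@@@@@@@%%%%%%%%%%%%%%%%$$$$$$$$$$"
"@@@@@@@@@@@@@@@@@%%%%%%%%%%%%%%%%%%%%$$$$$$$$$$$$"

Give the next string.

The n-th term is 3n+2 @'s then 4n %'s then 2n+2 $'s, where the shown terms are n = 2, 3, 4, 5.
At n = 6 the blocks have lengths 20, 24, 14.

@@@@@@@@@@@@@@@@@@@@%%%%%%%%%%%%%%%%%%%%%%%%$$$$$$$$$$$$$$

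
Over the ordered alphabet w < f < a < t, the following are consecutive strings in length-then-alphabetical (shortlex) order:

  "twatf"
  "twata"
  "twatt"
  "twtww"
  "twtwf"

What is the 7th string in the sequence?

twtwt

Continuing the enumeration 2 steps past twtwf: twtwf → twtwa → (answer).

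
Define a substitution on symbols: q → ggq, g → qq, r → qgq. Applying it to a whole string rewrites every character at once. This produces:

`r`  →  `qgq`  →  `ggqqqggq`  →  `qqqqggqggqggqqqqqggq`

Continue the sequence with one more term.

ggqggqggqggqqqqqggqqqqqggqqqqqggqggqggqggqggqqqqqggq

Applying the rule to each of the 20 symbols of qqqqggqggqggqqqqqggq gives the pieces ggq ggq ggq ggq qq qq ggq qq qq ggq qq qq ggq ggq ggq ggq ggq qq qq ggq, which concatenate to the answer.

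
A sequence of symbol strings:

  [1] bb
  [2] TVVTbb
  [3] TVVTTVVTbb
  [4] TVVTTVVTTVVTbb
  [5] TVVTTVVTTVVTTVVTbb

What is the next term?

Every step adds TVVT at the front: s(k+1) = TVVT·s(k).
One more step from TVVTTVVTTVVTTVVTbb gives the answer.

TVVTTVVTTVVTTVVTTVVTbb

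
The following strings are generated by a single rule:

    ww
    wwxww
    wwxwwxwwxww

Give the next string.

wwxwwxwwxwwxwwxwwxwwxww

Each string is two copies of the previous one joined by 'x'.
So the next term is two copies of wwxwwxwwxww with 'x' between the halves.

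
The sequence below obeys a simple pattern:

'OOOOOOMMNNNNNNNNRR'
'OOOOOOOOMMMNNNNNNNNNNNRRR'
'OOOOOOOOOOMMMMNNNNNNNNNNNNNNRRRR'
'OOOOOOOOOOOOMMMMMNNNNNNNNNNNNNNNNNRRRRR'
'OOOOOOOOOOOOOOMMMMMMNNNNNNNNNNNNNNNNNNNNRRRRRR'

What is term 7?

Term n consists of 2n O's, followed by n-1 M's, followed by 3n-1 N's, followed by n-1 R's, where the shown terms are n = 3, 4, 5, 6, 7.
Setting n = 9 gives 18, 8, 26, 8 characters in each block.

OOOOOOOOOOOOOOOOOOMMMMMMMMNNNNNNNNNNNNNNNNNNNNNNNNNNRRRRRRRR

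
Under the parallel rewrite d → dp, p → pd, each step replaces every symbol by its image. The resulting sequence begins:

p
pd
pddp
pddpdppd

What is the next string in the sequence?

pddpdppddppdpddp

Expanding pddpdppd: p→pd, d→dp, d→dp, p→pd, d→dp, p→pd, p→pd, d→dp. Concatenated: pd dp dp pd dp pd pd dp.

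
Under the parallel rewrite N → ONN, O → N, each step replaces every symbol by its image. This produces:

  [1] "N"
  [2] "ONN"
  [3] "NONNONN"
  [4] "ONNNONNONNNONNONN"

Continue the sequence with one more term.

NONNONNONNNONNONNNONNONNONNNONNONNNONNONN

Applying the rule to each of the 17 symbols of ONNNONNONNNONNONN gives the pieces N ONN ONN ONN N ONN ONN N ONN ONN ONN N ONN ONN N ONN ONN, which concatenate to the answer.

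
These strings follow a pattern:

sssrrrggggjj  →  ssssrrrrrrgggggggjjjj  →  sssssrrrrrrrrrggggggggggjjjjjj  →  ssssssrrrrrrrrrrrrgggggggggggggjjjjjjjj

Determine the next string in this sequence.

sssssssrrrrrrrrrrrrrrrggggggggggggggggjjjjjjjjjj

Term n consists of n+2 s's, followed by 3n r's, followed by 3n+1 g's, followed by 2n j's (n = 1, 2, …).
Setting n = 5 gives 7, 15, 16, 10 characters in each block.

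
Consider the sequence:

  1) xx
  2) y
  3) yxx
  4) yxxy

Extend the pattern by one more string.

From term 3 onward, concatenate the last term with the second-to-last: y·xx = yxx, yxx·y = yxxy, …
So term 5 is yxxy·yxx.

yxxyyxx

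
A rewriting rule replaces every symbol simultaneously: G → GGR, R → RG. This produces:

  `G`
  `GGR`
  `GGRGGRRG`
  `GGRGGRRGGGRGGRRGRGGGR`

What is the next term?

Rewriting the 21 symbols of GGRGGRRGGGRGGRRGRGGGR one by one yields GGR GGR RG GGR GGR RG RG GGR GGR GGR RG GGR GGR RG RG GGR RG GGR GGR GGR RG; concatenated:

GGRGGRRGGGRGGRRGRGGGRGGRGGRRGGGRGGRRGRGGGRRGGGRGGRGGRRG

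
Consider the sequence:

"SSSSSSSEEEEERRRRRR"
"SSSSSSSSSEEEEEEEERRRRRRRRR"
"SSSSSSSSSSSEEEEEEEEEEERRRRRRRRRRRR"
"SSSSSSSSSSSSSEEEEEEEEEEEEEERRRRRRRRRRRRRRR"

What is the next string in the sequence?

SSSSSSSSSSSSSSSEEEEEEEEEEEEEEEEERRRRRRRRRRRRRRRRRR

Reading off run lengths: S runs 7, 9, 11, 13; E runs 5, 8, 11, 14; R runs 6, 9, 12, 15 — each is linear in n, where the shown terms are n = 2, 3, 4, 5.
For the next term, n = 6, so the run lengths are 15, 17, 18.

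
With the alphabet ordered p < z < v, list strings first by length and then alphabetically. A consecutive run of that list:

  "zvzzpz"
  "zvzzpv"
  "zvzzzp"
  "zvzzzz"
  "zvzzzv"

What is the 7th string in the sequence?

Stepping forward 2 times from zvzzzv: zvzzzv → zvzzvp, then the target.

zvzzvz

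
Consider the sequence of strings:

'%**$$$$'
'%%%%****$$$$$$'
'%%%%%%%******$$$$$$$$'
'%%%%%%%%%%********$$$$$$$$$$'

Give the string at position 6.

%%%%%%%%%%%%%%%%************$$$$$$$$$$$$$$

The n-th term is 3n-2 %'s then 2n *'s then 2n+2 $'s (n = 1, 2, …).
Setting n = 6 gives 16, 12, 14 characters in each block.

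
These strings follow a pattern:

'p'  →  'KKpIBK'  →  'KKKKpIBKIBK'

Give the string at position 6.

Each term wraps the previous one in KK on the left and IBK on the right.
From KKKKpIBKIBK, 3 further steps: KKKKpIBKIBK → KKKKKKpIBKIBKIBK → KKKKKKKKpIBKIBKIBKIBK → (answer).

KKKKKKKKKKpIBKIBKIBKIBKIBK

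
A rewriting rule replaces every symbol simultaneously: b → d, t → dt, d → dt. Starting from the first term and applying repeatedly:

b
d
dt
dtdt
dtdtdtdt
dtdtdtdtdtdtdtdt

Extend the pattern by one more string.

Replace each of the 16 characters of dtdtdtdtdtdtdtdt in place — dt dt dt dt dt dt dt dt dt dt dt dt dt dt dt dt — and concatenate.

dtdtdtdtdtdtdtdtdtdtdtdtdtdtdtdt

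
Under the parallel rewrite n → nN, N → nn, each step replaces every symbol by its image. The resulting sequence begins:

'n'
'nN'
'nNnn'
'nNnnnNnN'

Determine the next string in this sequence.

Apply φ to nNnnnNnN symbol by symbol: n→nN, N→nn, n→nN, n→nN, n→nN, N→nn, n→nN, N→nn; joined: nN nn nN nN nN nn nN nn.

nNnnnNnNnNnnnNnn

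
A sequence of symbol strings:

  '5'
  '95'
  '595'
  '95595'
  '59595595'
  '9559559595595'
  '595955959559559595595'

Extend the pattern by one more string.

9559559595595595955959559559595595

This is a Fibonacci-style word recurrence s(k) = s(k−2)·s(k−1): e.g. 5·95 = 595.
The next term joins 9559559595595 and 595955959559559595595.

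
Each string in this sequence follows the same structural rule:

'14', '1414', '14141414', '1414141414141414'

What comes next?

Every step duplicates the string.
Doubling 1414141414141414:

14141414141414141414141414141414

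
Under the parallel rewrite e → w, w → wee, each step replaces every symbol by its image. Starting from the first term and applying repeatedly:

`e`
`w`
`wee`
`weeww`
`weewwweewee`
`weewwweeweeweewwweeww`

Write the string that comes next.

Replace each of the 21 characters of weewwweeweeweewwweeww in place — wee w w wee wee wee w w wee w w wee w w wee wee wee w w wee wee — and concatenate.

weewwweeweeweewwweewwweewwweeweeweewwweewee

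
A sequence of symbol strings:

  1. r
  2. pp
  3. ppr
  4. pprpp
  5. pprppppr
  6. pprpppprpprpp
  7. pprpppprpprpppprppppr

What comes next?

From term 3 onward, concatenate the last term with the second-to-last: pp·r = ppr, ppr·pp = pprpp, …
So term 8 is pprpppprpprpppprppppr·pprpppprpprpp.

pprpppprpprpppprpppprpprpppprpprpp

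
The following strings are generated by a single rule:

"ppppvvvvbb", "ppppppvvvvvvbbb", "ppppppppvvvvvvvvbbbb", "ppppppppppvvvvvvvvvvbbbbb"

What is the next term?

Term n consists of 2n+2 p's, followed by 2n+2 v's, followed by n+1 b's (n = 1, 2, …).
At n = 5 the blocks have lengths 12, 12, 6.

ppppppppppppvvvvvvvvvvvvbbbbbb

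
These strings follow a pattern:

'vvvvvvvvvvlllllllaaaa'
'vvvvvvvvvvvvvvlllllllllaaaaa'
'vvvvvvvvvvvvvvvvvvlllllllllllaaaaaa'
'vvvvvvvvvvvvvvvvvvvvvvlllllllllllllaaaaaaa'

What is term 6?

vvvvvvvvvvvvvvvvvvvvvvvvvvvvvvlllllllllllllllllaaaaaaaaa

Reading off run lengths: v runs 10, 14, 18, 22; l runs 7, 9, 11, 13; a runs 4, 5, 6, 7 — each is linear in n, where the shown terms are n = 2, 3, 4, 5.
At n = 7 the blocks have lengths 30, 17, 9.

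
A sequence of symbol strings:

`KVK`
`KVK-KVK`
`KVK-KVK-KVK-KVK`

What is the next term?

Every step duplicates the string with '-' between the halves.
Doubling KVK-KVK-KVK-KVK with '-' between the halves:

KVK-KVK-KVK-KVK-KVK-KVK-KVK-KVK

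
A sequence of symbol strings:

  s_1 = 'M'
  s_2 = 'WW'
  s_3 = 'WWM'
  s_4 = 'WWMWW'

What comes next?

WWMWWWWM

From term 3 onward, concatenate the last term with the second-to-last: WW·M = WWM, WWM·WW = WWMWW, …
So term 5 is WWMWW·WWM.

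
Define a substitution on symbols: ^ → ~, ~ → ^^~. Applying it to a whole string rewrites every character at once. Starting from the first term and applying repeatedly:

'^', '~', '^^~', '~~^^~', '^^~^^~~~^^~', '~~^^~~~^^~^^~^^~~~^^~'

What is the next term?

^^~^^~~~^^~^^~^^~~~^^~~~^^~~~^^~^^~^^~~~^^~

Applying the rule to each of the 21 symbols of ~~^^~~~^^~^^~^^~~~^^~ gives the pieces ^^~ ^^~ ~ ~ ^^~ ^^~ ^^~ ~ ~ ^^~ ~ ~ ^^~ ~ ~ ^^~ ^^~ ^^~ ~ ~ ^^~, which concatenate to the answer.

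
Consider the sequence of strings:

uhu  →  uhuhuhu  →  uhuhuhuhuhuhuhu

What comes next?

uhuhuhuhuhuhuhuhuhuhuhuhuhuhuhu

s(k+1) = s(k)·h·s(k) — each term doubles the last with 'h' between the halves.
So the next term is two copies of uhuhuhuhuhuhuhu with 'h' between the halves.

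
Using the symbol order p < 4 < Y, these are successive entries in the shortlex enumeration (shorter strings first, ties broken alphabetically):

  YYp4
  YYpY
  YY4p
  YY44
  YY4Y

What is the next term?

The successor of YY4Y increments the rightmost position that isn't already Y and resets every position after it to p.

YYYp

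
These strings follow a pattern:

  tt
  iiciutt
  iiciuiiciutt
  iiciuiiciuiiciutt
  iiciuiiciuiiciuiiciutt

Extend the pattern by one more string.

The strings grow by a fixed prefix iiciu each time.
One more step from iiciuiiciuiiciuiiciutt gives the answer.

iiciuiiciuiiciuiiciuiiciutt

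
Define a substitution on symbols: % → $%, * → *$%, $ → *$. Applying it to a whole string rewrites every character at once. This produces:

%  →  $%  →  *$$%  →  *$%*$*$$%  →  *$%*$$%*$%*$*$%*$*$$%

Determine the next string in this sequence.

Rewriting the 21 symbols of *$%*$$%*$%*$*$%*$*$$% one by one yields *$% *$ $% *$% *$ *$ $% *$% *$ $% *$% *$ *$% *$ $% *$% *$ *$% *$ *$ $%; concatenated:

*$%*$$%*$%*$*$$%*$%*$$%*$%*$*$%*$$%*$%*$*$%*$*$$%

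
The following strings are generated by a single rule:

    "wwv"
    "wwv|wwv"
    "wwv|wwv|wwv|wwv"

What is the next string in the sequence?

wwv|wwv|wwv|wwv|wwv|wwv|wwv|wwv

s(k+1) = s(k)·|·s(k) — each term doubles the last with '|' between the halves.
So the next term is two copies of wwv|wwv|wwv|wwv with '|' between the halves.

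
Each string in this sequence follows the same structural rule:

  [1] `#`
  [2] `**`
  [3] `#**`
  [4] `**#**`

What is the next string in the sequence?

#****#**

Each term (from the third on) is the two preceding terms concatenated in order: term 3 = #·** = #**.
Continuing: #** · **#** gives term 5.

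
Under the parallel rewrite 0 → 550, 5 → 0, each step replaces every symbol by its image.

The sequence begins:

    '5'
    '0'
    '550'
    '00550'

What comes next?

Rewriting each symbol of 00550: 0→550, 0→550, 5→0, 5→0, 0→550, which concatenates to 550 550 0 0 550.

55055000550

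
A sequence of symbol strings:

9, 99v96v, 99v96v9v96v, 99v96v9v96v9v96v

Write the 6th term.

The strings grow by a fixed suffix 9v96v each time.
From 99v96v9v96v9v96v, 2 further steps: 99v96v9v96v9v96v → 99v96v9v96v9v96v9v96v → (answer).

99v96v9v96v9v96v9v96v9v96v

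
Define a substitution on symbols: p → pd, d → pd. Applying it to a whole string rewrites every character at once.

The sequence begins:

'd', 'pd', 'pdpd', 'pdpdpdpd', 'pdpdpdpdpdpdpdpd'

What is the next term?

φ(pdpdpdpdpdpdpdpd) expands symbol-by-symbol to pd pd pd pd pd pd pd pd pd pd pd pd pd pd pd pd; joining the 16 pieces gives the next term.

pdpdpdpdpdpdpdpdpdpdpdpdpdpdpdpd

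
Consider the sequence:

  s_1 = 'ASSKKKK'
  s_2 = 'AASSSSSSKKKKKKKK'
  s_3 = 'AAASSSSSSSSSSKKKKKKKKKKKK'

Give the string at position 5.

AAAAASSSSSSSSSSSSSSSSSSKKKKKKKKKKKKKKKKKKKK

Term n consists of n A's, followed by 4n-2 S's, followed by 4n K's (n = 1, 2, …).
Setting n = 5 gives 5, 18, 20 characters in each block.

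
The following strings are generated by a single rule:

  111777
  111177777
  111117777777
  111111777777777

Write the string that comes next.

111111177777777777

Reading off run lengths: 1 runs 3, 4, 5, 6; 7 runs 3, 5, 7, 9 — each is linear in n, where the shown terms are n = 2, 3, 4, 5.
For the next term, n = 6, so the run lengths are 7, 11.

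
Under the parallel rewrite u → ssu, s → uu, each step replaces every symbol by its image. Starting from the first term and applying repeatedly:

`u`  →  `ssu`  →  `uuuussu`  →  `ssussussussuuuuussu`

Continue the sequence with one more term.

φ(ssussussussuuuuussu) expands symbol-by-symbol to uu uu ssu uu uu ssu uu uu ssu uu uu ssu ssu ssu ssu ssu uu uu ssu; joining the 19 pieces gives the next term.

uuuussuuuuussuuuuussuuuuussussussussussuuuuussu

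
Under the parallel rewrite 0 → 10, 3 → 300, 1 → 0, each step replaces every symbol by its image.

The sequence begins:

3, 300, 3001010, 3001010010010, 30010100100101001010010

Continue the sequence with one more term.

Rewriting the 23 symbols of 30010100100101001010010 one by one yields 300 10 10 0 10 0 10 10 0 10 10 0 10 0 10 10 0 10 0 10 10 0 10; concatenated:

300101001001010010100100101001001010010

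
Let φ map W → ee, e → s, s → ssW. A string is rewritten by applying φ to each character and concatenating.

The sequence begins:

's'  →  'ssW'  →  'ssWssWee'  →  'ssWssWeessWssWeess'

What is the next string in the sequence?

Replace each of the 18 characters of ssWssWeessWssWeess in place — ssW ssW ee ssW ssW ee s s ssW ssW ee ssW ssW ee s s ssW ssW — and concatenate.

ssWssWeessWssWeessssWssWeessWssWeessssWssW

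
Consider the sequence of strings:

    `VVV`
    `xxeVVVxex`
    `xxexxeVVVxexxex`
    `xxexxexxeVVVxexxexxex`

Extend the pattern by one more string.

xxexxexxexxeVVVxexxexxexxex

Every step adds xxe to the front and xex to the end of the previous string.
One more step from xxexxexxeVVVxexxexxex gives the answer.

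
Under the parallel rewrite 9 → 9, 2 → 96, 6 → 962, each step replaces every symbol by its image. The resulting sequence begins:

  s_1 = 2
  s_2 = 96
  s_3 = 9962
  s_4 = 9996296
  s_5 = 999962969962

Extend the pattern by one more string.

Apply φ to 999962969962 symbol by symbol: 9→9, 9→9, 9→9, 9→9, 6→962, 2→96, 9→9, 6→962, 9→9, 9→9, 6→962, 2→96; joined: 9 9 9 9 962 96 9 962 9 9 962 96.

99999629699629996296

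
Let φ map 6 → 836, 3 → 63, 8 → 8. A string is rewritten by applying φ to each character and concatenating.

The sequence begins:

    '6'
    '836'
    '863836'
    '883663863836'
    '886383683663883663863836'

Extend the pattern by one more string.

888366386383686383683663886383683663883663863836

Replace each of the 24 characters of 886383683663883663863836 in place — 8 8 836 63 8 63 836 8 63 836 836 63 8 8 63 836 836 63 8 836 63 8 63 836 — and concatenate.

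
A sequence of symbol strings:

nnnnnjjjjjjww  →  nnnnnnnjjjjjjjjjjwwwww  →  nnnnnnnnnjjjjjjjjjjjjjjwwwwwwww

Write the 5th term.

nnnnnnnnnnnnnjjjjjjjjjjjjjjjjjjjjjjwwwwwwwwwwwwww

Reading off run lengths: n runs 5, 7, 9; j runs 6, 10, 14; w runs 2, 5, 8 — each is linear in n (n = 1, 2, …).
At n = 5 the blocks have lengths 13, 22, 14.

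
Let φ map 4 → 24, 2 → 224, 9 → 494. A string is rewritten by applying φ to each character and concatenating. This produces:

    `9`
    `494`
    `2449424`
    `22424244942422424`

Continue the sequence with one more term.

Applying the rule to each of the 17 symbols of 22424244942422424 gives the pieces 224 224 24 224 24 224 24 24 494 24 224 24 224 224 24 224 24, which concatenate to the answer.

2242242422424224242449424224242242242422424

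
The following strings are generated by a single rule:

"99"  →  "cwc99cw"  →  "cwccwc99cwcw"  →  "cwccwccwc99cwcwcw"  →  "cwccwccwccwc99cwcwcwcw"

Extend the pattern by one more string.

cwccwccwccwccwc99cwcwcwcwcw

s(k+1) = cwc·s(k)·cw, so each term gains cwc as a prefix and cw as a suffix.
One more step from cwccwccwccwc99cwcwcwcw gives the answer.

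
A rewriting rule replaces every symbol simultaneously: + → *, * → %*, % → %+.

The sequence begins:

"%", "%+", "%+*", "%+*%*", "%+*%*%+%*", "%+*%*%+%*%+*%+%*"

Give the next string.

Rewriting the 16 symbols of %+*%*%+%*%+*%+%* one by one yields %+ * %* %+ %* %+ * %+ %* %+ * %* %+ * %+ %*; concatenated:

%+*%*%+%*%+*%+%*%+*%*%+*%+%*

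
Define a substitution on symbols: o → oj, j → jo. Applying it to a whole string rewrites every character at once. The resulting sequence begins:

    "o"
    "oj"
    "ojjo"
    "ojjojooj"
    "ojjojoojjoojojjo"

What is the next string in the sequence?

ojjojoojjoojojjojoojojjoojjojooj

Applying the rule to each of the 16 symbols of ojjojoojjoojojjo gives the pieces oj jo jo oj jo oj oj jo jo oj oj jo oj jo jo oj, which concatenate to the answer.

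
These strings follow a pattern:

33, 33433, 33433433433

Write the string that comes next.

33433433433433433433433

Each string is two copies of the previous one joined by '4'.
One more doubling of 33433433433 gives the answer.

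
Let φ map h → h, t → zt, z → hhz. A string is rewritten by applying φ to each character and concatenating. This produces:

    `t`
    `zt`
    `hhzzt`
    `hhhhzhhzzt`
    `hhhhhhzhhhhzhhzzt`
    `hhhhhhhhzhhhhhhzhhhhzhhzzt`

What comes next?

hhhhhhhhhhzhhhhhhhhzhhhhhhzhhhhzhhzzt

Replace each of the 26 characters of hhhhhhhhzhhhhhhzhhhhzhhzzt in place — h h h h h h h h hhz h h h h h h hhz h h h h hhz h h hhz hhz zt — and concatenate.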